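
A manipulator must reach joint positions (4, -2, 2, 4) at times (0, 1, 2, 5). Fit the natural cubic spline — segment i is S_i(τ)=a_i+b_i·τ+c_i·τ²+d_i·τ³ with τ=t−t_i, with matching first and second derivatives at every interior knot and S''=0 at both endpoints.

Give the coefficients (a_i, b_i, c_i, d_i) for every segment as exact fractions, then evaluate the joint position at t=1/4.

  seg 0: a=4 b=-808/93 c=0 d=250/93
  seg 1: a=-2 b=-58/93 c=250/31 d=-320/93
  seg 2: a=2 b=482/93 c=-70/31 d=70/279
S(1/4) = 1855/992

Δ: Δ0=-6, Δ1=4, Δ2=2/3
row 1: diag=4, rhs=60; c'=1/4, d'=15
row 2: denom=8−1·1/4=31/4; d'=(-20−1·15)/(31/4)=-140/31
back: M2=-140/31
back: M1=15−1/4·-140/31=500/31
M: M0=0, M1=500/31, M2=-140/31, M3=0
seg 0: a=4, c=M0/2=0, d=(M1−M0)/(6·1)=250/93, b=Δ0−h0·(2M0+M1)/6=-808/93
seg 1: a=-2, c=M1/2=250/31, d=(M2−M1)/(6·1)=-320/93, b=Δ1−h1·(2M1+M2)/6=-58/93
seg 2: a=2, c=M2/2=-70/31, d=(M3−M2)/(6·3)=70/279, b=Δ2−h2·(2M2+M3)/6=482/93
t_q=1/4 → seg 0, τ=1/4; S=4+-808/93·τ+0·τ²+250/93·τ³=1855/992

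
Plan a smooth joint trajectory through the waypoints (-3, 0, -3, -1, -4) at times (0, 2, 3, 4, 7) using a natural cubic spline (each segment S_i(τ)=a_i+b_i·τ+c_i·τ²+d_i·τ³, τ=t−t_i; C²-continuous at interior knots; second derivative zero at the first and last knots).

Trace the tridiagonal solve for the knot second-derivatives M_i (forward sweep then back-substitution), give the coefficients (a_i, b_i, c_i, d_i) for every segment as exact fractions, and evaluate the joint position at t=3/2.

Δ: Δ0=3/2, Δ1=-3, Δ2=2, Δ3=-1
row 1: diag=6, rhs=-27; c'=1/6, d'=-9/2
row 2: denom=4−1·1/6=23/6; d'=(30−1·-9/2)/(23/6)=9
row 3: denom=8−1·6/23=178/23; d'=(-18−1·9)/(178/23)=-621/178
back: M3=-621/178
back: M2=9−6/23·-621/178=882/89
back: M1=-9/2−1/6·882/89=-1095/178
M: M0=0, M1=-1095/178, M2=882/89, M3=-621/178, M4=0
seg 0: a=-3, c=M0/2=0, d=(M1−M0)/(6·2)=-365/712, b=Δ0−h0·(2M0+M1)/6=316/89
seg 1: a=0, c=M1/2=-1095/356, d=(M2−M1)/(6·1)=953/356, b=Δ1−h1·(2M1+M2)/6=-463/178
seg 2: a=-3, c=M2/2=441/89, d=(M3−M2)/(6·1)=-795/356, b=Δ2−h2·(2M2+M3)/6=-257/356
seg 3: a=-1, c=M3/2=-621/356, d=(M4−M3)/(6·3)=69/356, b=Δ3−h3·(2M3+M4)/6=443/178
t_q=3/2 → seg 0, τ=3/2; S=-3+316/89·τ+0·τ²+-365/712·τ³=3393/5696

  seg 0: a=-3 b=316/89 c=0 d=-365/712
  seg 1: a=0 b=-463/178 c=-1095/356 d=953/356
  seg 2: a=-3 b=-257/356 c=441/89 d=-795/356
  seg 3: a=-1 b=443/178 c=-621/356 d=69/356
S(3/2) = 3393/5696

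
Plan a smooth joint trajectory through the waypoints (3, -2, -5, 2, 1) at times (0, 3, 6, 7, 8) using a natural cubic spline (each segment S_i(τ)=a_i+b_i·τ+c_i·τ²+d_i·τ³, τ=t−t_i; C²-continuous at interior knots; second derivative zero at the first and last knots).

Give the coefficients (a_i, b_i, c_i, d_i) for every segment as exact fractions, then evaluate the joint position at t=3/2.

Δ: Δ0=-5/3, Δ1=-1, Δ2=7, Δ3=-1
row 1: diag=12, rhs=4; c'=1/4, d'=1/3
row 2: denom=8−3·1/4=29/4; d'=(48−3·1/3)/(29/4)=188/29
row 3: denom=4−1·4/29=112/29; d'=(-48−1·188/29)/(112/29)=-395/28
back: M3=-395/28
back: M2=188/29−4/29·-395/28=59/7
back: M1=1/3−1/4·59/7=-149/84
M: M0=0, M1=-149/84, M2=59/7, M3=-395/28, M4=0
seg 0: a=3, c=M0/2=0, d=(M1−M0)/(6·3)=-149/1512, b=Δ0−h0·(2M0+M1)/6=-131/168
seg 1: a=-2, c=M1/2=-149/168, d=(M2−M1)/(6·3)=857/1512, b=Δ1−h1·(2M1+M2)/6=-289/84
seg 2: a=-5, c=M2/2=59/14, d=(M3−M2)/(6·1)=-631/168, b=Δ2−h2·(2M2+M3)/6=157/24
seg 3: a=2, c=M3/2=-395/56, d=(M4−M3)/(6·1)=395/168, b=Δ3−h3·(2M3+M4)/6=311/84
t_q=3/2 → seg 0, τ=3/2; S=3+-131/168·τ+0·τ²+-149/1512·τ³=671/448

  seg 0: a=3 b=-131/168 c=0 d=-149/1512
  seg 1: a=-2 b=-289/84 c=-149/168 d=857/1512
  seg 2: a=-5 b=157/24 c=59/14 d=-631/168
  seg 3: a=2 b=311/84 c=-395/56 d=395/168
S(3/2) = 671/448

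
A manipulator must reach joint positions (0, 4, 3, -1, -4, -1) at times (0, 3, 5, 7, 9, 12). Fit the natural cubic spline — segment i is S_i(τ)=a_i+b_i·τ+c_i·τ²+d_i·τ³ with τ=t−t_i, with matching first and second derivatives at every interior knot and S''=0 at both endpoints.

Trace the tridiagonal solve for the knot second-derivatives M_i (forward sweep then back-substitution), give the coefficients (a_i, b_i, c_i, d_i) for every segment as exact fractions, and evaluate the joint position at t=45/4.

Δ: Δ0=4/3, Δ1=-1/2, Δ2=-2, Δ3=-3/2, Δ4=1
row 1: diag=10, rhs=-11; c'=1/5, d'=-11/10
row 2: denom=8−2·1/5=38/5; d'=(-9−2·-11/10)/(38/5)=-17/19
row 3: denom=8−2·5/19=142/19; d'=(3−2·-17/19)/(142/19)=91/142
row 4: denom=10−2·19/71=672/71; d'=(15−2·91/142)/(672/71)=487/336
back: M4=487/336
back: M3=91/142−19/71·487/336=85/336
back: M2=-17/19−5/19·85/336=-323/336
back: M1=-11/10−1/5·-323/336=-305/336
M: M0=0, M1=-305/336, M2=-323/336, M3=85/336, M4=487/336, M5=0
seg 0: a=0, c=M0/2=0, d=(M1−M0)/(6·3)=-305/6048, b=Δ0−h0·(2M0+M1)/6=1201/672
seg 1: a=4, c=M1/2=-305/672, d=(M2−M1)/(6·2)=-1/224, b=Δ1−h1·(2M1+M2)/6=143/336
seg 2: a=3, c=M2/2=-323/672, d=(M3−M2)/(6·2)=17/168, b=Δ2−h2·(2M2+M3)/6=-485/336
seg 3: a=-1, c=M3/2=85/672, d=(M4−M3)/(6·2)=67/672, b=Δ3−h3·(2M3+M4)/6=-241/112
seg 4: a=-4, c=M4/2=487/672, d=(M5−M4)/(6·3)=-487/6048, b=Δ4−h4·(2M4+M5)/6=-151/336
t_q=45/4 → seg 4, τ=9/4; S=-4+-151/336·τ+487/672·τ²+-487/6048·τ³=-32393/14336

  seg 0: a=0 b=1201/672 c=0 d=-305/6048
  seg 1: a=4 b=143/336 c=-305/672 d=-1/224
  seg 2: a=3 b=-485/336 c=-323/672 d=17/168
  seg 3: a=-1 b=-241/112 c=85/672 d=67/672
  seg 4: a=-4 b=-151/336 c=487/672 d=-487/6048
S(45/4) = -32393/14336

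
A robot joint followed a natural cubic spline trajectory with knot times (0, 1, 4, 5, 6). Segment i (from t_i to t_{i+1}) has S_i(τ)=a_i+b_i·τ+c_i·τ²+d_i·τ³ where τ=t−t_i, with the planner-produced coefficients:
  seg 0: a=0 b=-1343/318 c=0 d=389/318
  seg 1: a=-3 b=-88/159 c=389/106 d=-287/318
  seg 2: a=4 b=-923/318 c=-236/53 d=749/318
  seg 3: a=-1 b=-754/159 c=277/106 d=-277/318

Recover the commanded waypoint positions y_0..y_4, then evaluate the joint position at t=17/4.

y_0 = S_0(0) = a_0 = 0
y_1 = S_1(0) = a_1 = -3
y_2 = S_2(0) = a_2 = 4
y_3 = S_3(0) = a_3 = -1
y_4 = S_3(1) = -4
t_q=17/4 is in segment 2 (τ=1/4); S_2(τ)=20575/6784

y_0=0 y_1=-3 y_2=4 y_3=-1 y_4=-4
S(17/4) = 20575/6784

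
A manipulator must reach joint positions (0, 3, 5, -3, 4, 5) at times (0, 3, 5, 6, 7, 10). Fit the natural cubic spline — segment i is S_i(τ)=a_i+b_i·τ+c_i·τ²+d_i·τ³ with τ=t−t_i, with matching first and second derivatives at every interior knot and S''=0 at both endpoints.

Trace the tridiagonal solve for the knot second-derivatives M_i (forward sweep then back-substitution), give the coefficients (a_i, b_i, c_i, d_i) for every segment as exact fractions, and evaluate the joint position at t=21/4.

  seg 0: a=0 b=-389/828 c=0 d=1217/7452
  seg 1: a=3 b=1631/414 c=1217/828 d=-1217/828
  seg 2: a=5 b=-1079/138 c=-6085/828 d=5935/828
  seg 3: a=-3 b=-839/828 c=2930/207 d=-565/92
  seg 4: a=4 b=3673/414 c=-3535/828 d=3535/7452
S(21/4) = 47657/17664

Δ: Δ0=1, Δ1=1, Δ2=-8, Δ3=7, Δ4=1/3
row 1: diag=10, rhs=0; c'=1/5, d'=0
row 2: denom=6−2·1/5=28/5; d'=(-54−2·0)/(28/5)=-135/14
row 3: denom=4−1·5/28=107/28; d'=(90−1·-135/14)/(107/28)=2790/107
row 4: denom=8−1·28/107=828/107; d'=(-40−1·2790/107)/(828/107)=-3535/414
back: M4=-3535/414
back: M3=2790/107−28/107·-3535/414=5860/207
back: M2=-135/14−5/28·5860/207=-6085/414
back: M1=0−1/5·-6085/414=1217/414
M: M0=0, M1=1217/414, M2=-6085/414, M3=5860/207, M4=-3535/414, M5=0
seg 0: a=0, c=M0/2=0, d=(M1−M0)/(6·3)=1217/7452, b=Δ0−h0·(2M0+M1)/6=-389/828
seg 1: a=3, c=M1/2=1217/828, d=(M2−M1)/(6·2)=-1217/828, b=Δ1−h1·(2M1+M2)/6=1631/414
seg 2: a=5, c=M2/2=-6085/828, d=(M3−M2)/(6·1)=5935/828, b=Δ2−h2·(2M2+M3)/6=-1079/138
seg 3: a=-3, c=M3/2=2930/207, d=(M4−M3)/(6·1)=-565/92, b=Δ3−h3·(2M3+M4)/6=-839/828
seg 4: a=4, c=M4/2=-3535/828, d=(M5−M4)/(6·3)=3535/7452, b=Δ4−h4·(2M4+M5)/6=3673/414
t_q=21/4 → seg 2, τ=1/4; S=5+-1079/138·τ+-6085/828·τ²+5935/828·τ³=47657/17664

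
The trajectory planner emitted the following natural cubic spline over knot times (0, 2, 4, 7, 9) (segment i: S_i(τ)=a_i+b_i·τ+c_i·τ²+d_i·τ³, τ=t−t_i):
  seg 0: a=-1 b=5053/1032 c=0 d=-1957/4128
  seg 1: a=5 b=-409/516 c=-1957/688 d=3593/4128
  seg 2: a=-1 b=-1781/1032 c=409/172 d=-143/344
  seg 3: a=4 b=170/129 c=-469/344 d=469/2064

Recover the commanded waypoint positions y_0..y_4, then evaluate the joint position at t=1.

y_0=-1 y_1=5 y_2=-1 y_3=4 y_4=3
S(1) = 4709/1376

y_0 = S_0(0) = a_0 = -1
y_1 = S_1(0) = a_1 = 5
y_2 = S_2(0) = a_2 = -1
y_3 = S_3(0) = a_3 = 4
y_4 = S_3(2) = 3
t_q=1 is in segment 0 (τ=1); S_0(τ)=4709/1376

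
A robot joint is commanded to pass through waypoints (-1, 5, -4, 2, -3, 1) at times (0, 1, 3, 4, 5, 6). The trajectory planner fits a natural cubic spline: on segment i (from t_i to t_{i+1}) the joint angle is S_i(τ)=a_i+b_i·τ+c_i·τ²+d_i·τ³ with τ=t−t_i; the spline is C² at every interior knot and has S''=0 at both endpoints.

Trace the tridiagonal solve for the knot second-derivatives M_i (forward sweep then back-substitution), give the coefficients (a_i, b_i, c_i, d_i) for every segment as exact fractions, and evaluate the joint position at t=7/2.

  seg 0: a=-1 b=1015/114 c=0 d=-331/114
  seg 1: a=5 b=11/57 c=-331/38 d=1451/456
  seg 2: a=-4 b=403/114 c=789/76 d=-95/12
  seg 3: a=2 b=125/228 c=-254/19 d=1783/228
  seg 4: a=-3 b=-311/114 c=767/76 d=-767/228
S(7/2) = -381/608

Δ: Δ0=6, Δ1=-9/2, Δ2=6, Δ3=-5, Δ4=4
row 1: diag=6, rhs=-63; c'=1/3, d'=-21/2
row 2: denom=6−2·1/3=16/3; d'=(63−2·-21/2)/(16/3)=63/4
row 3: denom=4−1·3/16=61/16; d'=(-66−1·63/4)/(61/16)=-1308/61
row 4: denom=4−1·16/61=228/61; d'=(54−1·-1308/61)/(228/61)=767/38
back: M4=767/38
back: M3=-1308/61−16/61·767/38=-508/19
back: M2=63/4−3/16·-508/19=789/38
back: M1=-21/2−1/3·789/38=-331/19
M: M0=0, M1=-331/19, M2=789/38, M3=-508/19, M4=767/38, M5=0
seg 0: a=-1, c=M0/2=0, d=(M1−M0)/(6·1)=-331/114, b=Δ0−h0·(2M0+M1)/6=1015/114
seg 1: a=5, c=M1/2=-331/38, d=(M2−M1)/(6·2)=1451/456, b=Δ1−h1·(2M1+M2)/6=11/57
seg 2: a=-4, c=M2/2=789/76, d=(M3−M2)/(6·1)=-95/12, b=Δ2−h2·(2M2+M3)/6=403/114
seg 3: a=2, c=M3/2=-254/19, d=(M4−M3)/(6·1)=1783/228, b=Δ3−h3·(2M3+M4)/6=125/228
seg 4: a=-3, c=M4/2=767/76, d=(M5−M4)/(6·1)=-767/228, b=Δ4−h4·(2M4+M5)/6=-311/114
t_q=7/2 → seg 2, τ=1/2; S=-4+403/114·τ+789/76·τ²+-95/12·τ³=-381/608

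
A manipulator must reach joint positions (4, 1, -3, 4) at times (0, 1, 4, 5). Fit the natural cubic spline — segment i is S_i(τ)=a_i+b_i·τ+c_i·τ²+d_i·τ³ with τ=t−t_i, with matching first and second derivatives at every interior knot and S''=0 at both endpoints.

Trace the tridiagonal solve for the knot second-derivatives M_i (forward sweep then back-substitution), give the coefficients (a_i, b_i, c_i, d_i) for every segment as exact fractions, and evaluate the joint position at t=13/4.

  seg 0: a=4 b=-92/33 c=0 d=-7/33
  seg 1: a=1 b=-113/33 c=-7/11 d=4/9
  seg 2: a=-3 b=157/33 c=37/11 d=-37/33
S(13/4) = -107/22

Δ: Δ0=-3, Δ1=-4/3, Δ2=7
row 1: diag=8, rhs=10; c'=3/8, d'=5/4
row 2: denom=8−3·3/8=55/8; d'=(50−3·5/4)/(55/8)=74/11
back: M2=74/11
back: M1=5/4−3/8·74/11=-14/11
M: M0=0, M1=-14/11, M2=74/11, M3=0
seg 0: a=4, c=M0/2=0, d=(M1−M0)/(6·1)=-7/33, b=Δ0−h0·(2M0+M1)/6=-92/33
seg 1: a=1, c=M1/2=-7/11, d=(M2−M1)/(6·3)=4/9, b=Δ1−h1·(2M1+M2)/6=-113/33
seg 2: a=-3, c=M2/2=37/11, d=(M3−M2)/(6·1)=-37/33, b=Δ2−h2·(2M2+M3)/6=157/33
t_q=13/4 → seg 1, τ=9/4; S=1+-113/33·τ+-7/11·τ²+4/9·τ³=-107/22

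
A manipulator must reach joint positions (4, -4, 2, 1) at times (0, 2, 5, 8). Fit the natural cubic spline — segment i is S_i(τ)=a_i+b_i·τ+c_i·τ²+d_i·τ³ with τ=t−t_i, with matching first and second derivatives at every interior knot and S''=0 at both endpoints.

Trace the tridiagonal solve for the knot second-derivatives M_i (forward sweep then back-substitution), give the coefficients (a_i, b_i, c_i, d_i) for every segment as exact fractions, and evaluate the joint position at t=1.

  seg 0: a=4 b=-602/111 c=0 d=79/222
  seg 1: a=-4 b=-128/111 c=79/37 d=-361/999
  seg 2: a=2 b=211/111 c=-124/111 d=124/999
S(1) = -79/74

Δ: Δ0=-4, Δ1=2, Δ2=-1/3
row 1: diag=10, rhs=36; c'=3/10, d'=18/5
row 2: denom=12−3·3/10=111/10; d'=(-14−3·18/5)/(111/10)=-248/111
back: M2=-248/111
back: M1=18/5−3/10·-248/111=158/37
M: M0=0, M1=158/37, M2=-248/111, M3=0
seg 0: a=4, c=M0/2=0, d=(M1−M0)/(6·2)=79/222, b=Δ0−h0·(2M0+M1)/6=-602/111
seg 1: a=-4, c=M1/2=79/37, d=(M2−M1)/(6·3)=-361/999, b=Δ1−h1·(2M1+M2)/6=-128/111
seg 2: a=2, c=M2/2=-124/111, d=(M3−M2)/(6·3)=124/999, b=Δ2−h2·(2M2+M3)/6=211/111
t_q=1 → seg 0, τ=1; S=4+-602/111·τ+0·τ²+79/222·τ³=-79/74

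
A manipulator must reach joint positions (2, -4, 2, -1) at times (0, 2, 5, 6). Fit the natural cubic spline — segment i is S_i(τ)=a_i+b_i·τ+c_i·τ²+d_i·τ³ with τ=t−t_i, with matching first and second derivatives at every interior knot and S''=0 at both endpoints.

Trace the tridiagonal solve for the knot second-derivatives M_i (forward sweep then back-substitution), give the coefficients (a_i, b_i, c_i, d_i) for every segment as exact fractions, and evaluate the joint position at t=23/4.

Δ: Δ0=-3, Δ1=2, Δ2=-3
row 1: diag=10, rhs=30; c'=3/10, d'=3
row 2: denom=8−3·3/10=71/10; d'=(-30−3·3)/(71/10)=-390/71
back: M2=-390/71
back: M1=3−3/10·-390/71=330/71
M: M0=0, M1=330/71, M2=-390/71, M3=0
seg 0: a=2, c=M0/2=0, d=(M1−M0)/(6·2)=55/142, b=Δ0−h0·(2M0+M1)/6=-323/71
seg 1: a=-4, c=M1/2=165/71, d=(M2−M1)/(6·3)=-40/71, b=Δ1−h1·(2M1+M2)/6=7/71
seg 2: a=2, c=M2/2=-195/71, d=(M3−M2)/(6·1)=65/71, b=Δ2−h2·(2M2+M3)/6=-83/71
t_q=23/4 → seg 2, τ=3/4; S=2+-83/71·τ+-195/71·τ²+65/71·τ³=-161/4544

  seg 0: a=2 b=-323/71 c=0 d=55/142
  seg 1: a=-4 b=7/71 c=165/71 d=-40/71
  seg 2: a=2 b=-83/71 c=-195/71 d=65/71
S(23/4) = -161/4544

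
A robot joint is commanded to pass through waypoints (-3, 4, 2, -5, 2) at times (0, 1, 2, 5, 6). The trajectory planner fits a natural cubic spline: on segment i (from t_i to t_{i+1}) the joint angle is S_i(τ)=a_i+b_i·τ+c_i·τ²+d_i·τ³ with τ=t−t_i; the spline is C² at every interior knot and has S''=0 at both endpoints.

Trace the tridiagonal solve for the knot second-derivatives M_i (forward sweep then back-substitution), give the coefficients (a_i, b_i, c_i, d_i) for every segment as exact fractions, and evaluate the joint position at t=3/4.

Δ: Δ0=7, Δ1=-2, Δ2=-7/3, Δ3=7
row 1: diag=4, rhs=-54; c'=1/4, d'=-27/2
row 2: denom=8−1·1/4=31/4; d'=(-2−1·-27/2)/(31/4)=46/31
row 3: denom=8−3·12/31=212/31; d'=(56−3·46/31)/(212/31)=799/106
back: M3=799/106
back: M2=46/31−12/31·799/106=-76/53
back: M1=-27/2−1/4·-76/53=-1393/106
M: M0=0, M1=-1393/106, M2=-76/53, M3=799/106, M4=0
seg 0: a=-3, c=M0/2=0, d=(M1−M0)/(6·1)=-1393/636, b=Δ0−h0·(2M0+M1)/6=5845/636
seg 1: a=4, c=M1/2=-1393/212, d=(M2−M1)/(6·1)=1241/636, b=Δ1−h1·(2M1+M2)/6=833/318
seg 2: a=2, c=M2/2=-38/53, d=(M3−M2)/(6·3)=317/636, b=Δ2−h2·(2M2+M3)/6=-2969/636
seg 3: a=-5, c=M3/2=799/212, d=(M4−M3)/(6·1)=-799/636, b=Δ3−h3·(2M3+M4)/6=1427/318
t_q=3/4 → seg 0, τ=3/4; S=-3+5845/636·τ+0·τ²+-1393/636·τ³=40279/13568

  seg 0: a=-3 b=5845/636 c=0 d=-1393/636
  seg 1: a=4 b=833/318 c=-1393/212 d=1241/636
  seg 2: a=2 b=-2969/636 c=-38/53 d=317/636
  seg 3: a=-5 b=1427/318 c=799/212 d=-799/636
S(3/4) = 40279/13568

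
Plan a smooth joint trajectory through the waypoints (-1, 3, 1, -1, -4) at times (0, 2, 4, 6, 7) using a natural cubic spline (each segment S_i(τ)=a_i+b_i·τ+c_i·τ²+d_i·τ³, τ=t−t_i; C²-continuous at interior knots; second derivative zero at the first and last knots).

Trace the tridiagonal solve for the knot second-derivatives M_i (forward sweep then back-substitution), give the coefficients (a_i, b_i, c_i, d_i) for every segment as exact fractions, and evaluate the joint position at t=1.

Δ: Δ0=2, Δ1=-1, Δ2=-1, Δ3=-3
row 1: diag=8, rhs=-18; c'=1/4, d'=-9/4
row 2: denom=8−2·1/4=15/2; d'=(0−2·-9/4)/(15/2)=3/5
row 3: denom=6−2·4/15=82/15; d'=(-12−2·3/5)/(82/15)=-99/41
back: M3=-99/41
back: M2=3/5−4/15·-99/41=51/41
back: M1=-9/4−1/4·51/41=-105/41
M: M0=0, M1=-105/41, M2=51/41, M3=-99/41, M4=0
seg 0: a=-1, c=M0/2=0, d=(M1−M0)/(6·2)=-35/164, b=Δ0−h0·(2M0+M1)/6=117/41
seg 1: a=3, c=M1/2=-105/82, d=(M2−M1)/(6·2)=13/41, b=Δ1−h1·(2M1+M2)/6=12/41
seg 2: a=1, c=M2/2=51/82, d=(M3−M2)/(6·2)=-25/82, b=Δ2−h2·(2M2+M3)/6=-42/41
seg 3: a=-1, c=M3/2=-99/82, d=(M4−M3)/(6·1)=33/82, b=Δ3−h3·(2M3+M4)/6=-90/41
t_q=1 → seg 0, τ=1; S=-1+117/41·τ+0·τ²+-35/164·τ³=269/164

  seg 0: a=-1 b=117/41 c=0 d=-35/164
  seg 1: a=3 b=12/41 c=-105/82 d=13/41
  seg 2: a=1 b=-42/41 c=51/82 d=-25/82
  seg 3: a=-1 b=-90/41 c=-99/82 d=33/82
S(1) = 269/164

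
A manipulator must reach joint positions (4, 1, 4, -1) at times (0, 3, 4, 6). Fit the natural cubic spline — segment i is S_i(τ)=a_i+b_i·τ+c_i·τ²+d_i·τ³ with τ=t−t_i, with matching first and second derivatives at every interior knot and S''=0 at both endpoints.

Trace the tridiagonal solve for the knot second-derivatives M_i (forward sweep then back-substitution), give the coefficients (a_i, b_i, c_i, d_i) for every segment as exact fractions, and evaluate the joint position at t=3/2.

  seg 0: a=4 b=-271/94 c=0 d=59/282
  seg 1: a=1 b=130/47 c=177/94 d=-155/94
  seg 2: a=4 b=149/94 c=-144/47 d=24/47
S(3/2) = 287/752

Δ: Δ0=-1, Δ1=3, Δ2=-5/2
row 1: diag=8, rhs=24; c'=1/8, d'=3
row 2: denom=6−1·1/8=47/8; d'=(-33−1·3)/(47/8)=-288/47
back: M2=-288/47
back: M1=3−1/8·-288/47=177/47
M: M0=0, M1=177/47, M2=-288/47, M3=0
seg 0: a=4, c=M0/2=0, d=(M1−M0)/(6·3)=59/282, b=Δ0−h0·(2M0+M1)/6=-271/94
seg 1: a=1, c=M1/2=177/94, d=(M2−M1)/(6·1)=-155/94, b=Δ1−h1·(2M1+M2)/6=130/47
seg 2: a=4, c=M2/2=-144/47, d=(M3−M2)/(6·2)=24/47, b=Δ2−h2·(2M2+M3)/6=149/94
t_q=3/2 → seg 0, τ=3/2; S=4+-271/94·τ+0·τ²+59/282·τ³=287/752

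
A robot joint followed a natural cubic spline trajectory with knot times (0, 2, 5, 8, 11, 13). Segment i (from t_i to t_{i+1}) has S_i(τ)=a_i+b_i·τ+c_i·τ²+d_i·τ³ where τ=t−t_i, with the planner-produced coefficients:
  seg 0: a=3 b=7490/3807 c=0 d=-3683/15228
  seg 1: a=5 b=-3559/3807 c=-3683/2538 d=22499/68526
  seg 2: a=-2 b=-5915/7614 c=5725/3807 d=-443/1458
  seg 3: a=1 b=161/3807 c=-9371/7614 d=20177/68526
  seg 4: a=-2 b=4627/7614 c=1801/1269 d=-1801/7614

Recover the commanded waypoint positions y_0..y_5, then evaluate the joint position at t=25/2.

y_0=3 y_1=5 y_2=-2 y_3=1 y_4=-2 y_5=3
S(25/2) = 26527/20304

y_0 = S_0(0) = a_0 = 3
y_1 = S_1(0) = a_1 = 5
y_2 = S_2(0) = a_2 = -2
y_3 = S_3(0) = a_3 = 1
y_4 = S_4(0) = a_4 = -2
y_5 = S_4(2) = 3
t_q=25/2 is in segment 4 (τ=3/2); S_4(τ)=26527/20304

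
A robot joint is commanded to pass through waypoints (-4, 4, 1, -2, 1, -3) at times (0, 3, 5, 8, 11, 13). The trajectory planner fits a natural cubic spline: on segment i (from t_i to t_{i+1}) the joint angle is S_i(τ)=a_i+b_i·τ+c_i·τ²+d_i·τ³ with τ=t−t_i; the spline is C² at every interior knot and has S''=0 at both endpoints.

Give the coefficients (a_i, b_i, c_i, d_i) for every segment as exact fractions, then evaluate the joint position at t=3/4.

Δ: Δ0=8/3, Δ1=-3/2, Δ2=-1, Δ3=1, Δ4=-2
row 1: diag=10, rhs=-25; c'=1/5, d'=-5/2
row 2: denom=10−2·1/5=48/5; d'=(3−2·-5/2)/(48/5)=5/6
row 3: denom=12−3·5/16=177/16; d'=(12−3·5/6)/(177/16)=152/177
row 4: denom=10−3·16/59=542/59; d'=(-18−3·152/177)/(542/59)=-607/271
back: M4=-607/271
back: M3=152/177−16/59·-607/271=1192/813
back: M2=5/6−5/16·1192/813=305/813
back: M1=-5/2−1/5·305/813=-4187/1626
M: M0=0, M1=-4187/1626, M2=305/813, M3=1192/813, M4=-607/271, M5=0
seg 0: a=-4, c=M0/2=0, d=(M1−M0)/(6·3)=-4187/29268, b=Δ0−h0·(2M0+M1)/6=12859/3252
seg 1: a=4, c=M1/2=-4187/3252, d=(M2−M1)/(6·2)=533/2168, b=Δ1−h1·(2M1+M2)/6=149/1626
seg 2: a=1, c=M2/2=305/1626, d=(M3−M2)/(6·3)=887/14634, b=Δ2−h2·(2M2+M3)/6=-1714/813
seg 3: a=-2, c=M3/2=596/813, d=(M4−M3)/(6·3)=-3013/14634, b=Δ3−h3·(2M3+M4)/6=1063/1626
seg 4: a=1, c=M4/2=-607/542, d=(M5−M4)/(6·2)=607/3252, b=Δ4−h4·(2M4+M5)/6=-412/813
t_q=3/4 → seg 0, τ=3/4; S=-4+12859/3252·τ+0·τ²+-4187/29268·τ³=-75947/69376

  seg 0: a=-4 b=12859/3252 c=0 d=-4187/29268
  seg 1: a=4 b=149/1626 c=-4187/3252 d=533/2168
  seg 2: a=1 b=-1714/813 c=305/1626 d=887/14634
  seg 3: a=-2 b=1063/1626 c=596/813 d=-3013/14634
  seg 4: a=1 b=-412/813 c=-607/542 d=607/3252
S(3/4) = -75947/69376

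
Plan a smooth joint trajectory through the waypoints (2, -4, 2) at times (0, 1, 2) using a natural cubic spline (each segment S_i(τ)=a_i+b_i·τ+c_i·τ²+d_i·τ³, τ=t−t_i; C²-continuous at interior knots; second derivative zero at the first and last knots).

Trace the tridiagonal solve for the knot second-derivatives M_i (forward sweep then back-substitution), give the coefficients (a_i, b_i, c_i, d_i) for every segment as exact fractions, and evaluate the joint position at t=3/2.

  seg 0: a=2 b=-9 c=0 d=3
  seg 1: a=-4 b=0 c=9 d=-3
S(3/2) = -17/8

Δ: Δ0=-6, Δ1=6
row 1: diag=4, rhs=72; c'=1/4, d'=18
back: M1=18
M: M0=0, M1=18, M2=0
seg 0: a=2, c=M0/2=0, d=(M1−M0)/(6·1)=3, b=Δ0−h0·(2M0+M1)/6=-9
seg 1: a=-4, c=M1/2=9, d=(M2−M1)/(6·1)=-3, b=Δ1−h1·(2M1+M2)/6=0
t_q=3/2 → seg 1, τ=1/2; S=-4+0·τ+9·τ²+-3·τ³=-17/8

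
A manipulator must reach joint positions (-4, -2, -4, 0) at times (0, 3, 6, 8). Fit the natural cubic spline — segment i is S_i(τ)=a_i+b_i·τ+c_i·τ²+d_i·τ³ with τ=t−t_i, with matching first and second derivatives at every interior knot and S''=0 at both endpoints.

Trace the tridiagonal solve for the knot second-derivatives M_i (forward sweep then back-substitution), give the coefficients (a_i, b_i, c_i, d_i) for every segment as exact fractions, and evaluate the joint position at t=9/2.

Δ: Δ0=2/3, Δ1=-2/3, Δ2=2
row 1: diag=12, rhs=-8; c'=1/4, d'=-2/3
row 2: denom=10−3·1/4=37/4; d'=(16−3·-2/3)/(37/4)=72/37
back: M2=72/37
back: M1=-2/3−1/4·72/37=-128/111
M: M0=0, M1=-128/111, M2=72/37, M3=0
seg 0: a=-4, c=M0/2=0, d=(M1−M0)/(6·3)=-64/999, b=Δ0−h0·(2M0+M1)/6=46/37
seg 1: a=-2, c=M1/2=-64/111, d=(M2−M1)/(6·3)=172/999, b=Δ1−h1·(2M1+M2)/6=-18/37
seg 2: a=-4, c=M2/2=36/37, d=(M3−M2)/(6·2)=-6/37, b=Δ2−h2·(2M2+M3)/6=26/37
t_q=9/2 → seg 1, τ=3/2; S=-2+-18/37·τ+-64/111·τ²+172/999·τ³=-255/74

  seg 0: a=-4 b=46/37 c=0 d=-64/999
  seg 1: a=-2 b=-18/37 c=-64/111 d=172/999
  seg 2: a=-4 b=26/37 c=36/37 d=-6/37
S(9/2) = -255/74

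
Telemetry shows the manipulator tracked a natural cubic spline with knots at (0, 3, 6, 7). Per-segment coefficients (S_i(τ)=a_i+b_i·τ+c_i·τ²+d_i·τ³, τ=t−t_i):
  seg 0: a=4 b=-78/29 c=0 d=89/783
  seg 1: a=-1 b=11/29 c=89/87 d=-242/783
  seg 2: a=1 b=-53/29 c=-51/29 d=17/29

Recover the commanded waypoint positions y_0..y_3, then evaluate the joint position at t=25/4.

y_0 = S_0(0) = a_0 = 4
y_1 = S_1(0) = a_1 = -1
y_2 = S_2(0) = a_2 = 1
y_3 = S_2(1) = -2
t_q=25/4 is in segment 2 (τ=1/4); S_2(τ)=821/1856

y_0=4 y_1=-1 y_2=1 y_3=-2
S(25/4) = 821/1856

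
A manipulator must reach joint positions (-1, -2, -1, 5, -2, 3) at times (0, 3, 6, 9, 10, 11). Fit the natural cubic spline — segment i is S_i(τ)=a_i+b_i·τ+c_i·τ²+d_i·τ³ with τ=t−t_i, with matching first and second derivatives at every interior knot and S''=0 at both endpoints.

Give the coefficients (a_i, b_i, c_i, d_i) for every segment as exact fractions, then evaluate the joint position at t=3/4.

Δ: Δ0=-1/3, Δ1=1/3, Δ2=2, Δ3=-7, Δ4=5
row 1: diag=12, rhs=4; c'=1/4, d'=1/3
row 2: denom=12−3·1/4=45/4; d'=(10−3·1/3)/(45/4)=4/5
row 3: denom=8−3·4/15=36/5; d'=(-54−3·4/5)/(36/5)=-47/6
row 4: denom=4−1·5/36=139/36; d'=(72−1·-47/6)/(139/36)=2874/139
back: M4=2874/139
back: M3=-47/6−5/36·2874/139=-1488/139
back: M2=4/5−4/15·-1488/139=508/139
back: M1=1/3−1/4·508/139=-242/417
M: M0=0, M1=-242/417, M2=508/139, M3=-1488/139, M4=2874/139, M5=0
seg 0: a=-1, c=M0/2=0, d=(M1−M0)/(6·3)=-121/3753, b=Δ0−h0·(2M0+M1)/6=-6/139
seg 1: a=-2, c=M1/2=-121/417, d=(M2−M1)/(6·3)=883/3753, b=Δ1−h1·(2M1+M2)/6=-127/139
seg 2: a=-1, c=M2/2=254/139, d=(M3−M2)/(6·3)=-998/1251, b=Δ2−h2·(2M2+M3)/6=514/139
seg 3: a=5, c=M3/2=-744/139, d=(M4−M3)/(6·1)=727/139, b=Δ3−h3·(2M3+M4)/6=-956/139
seg 4: a=-2, c=M4/2=1437/139, d=(M5−M4)/(6·1)=-479/139, b=Δ4−h4·(2M4+M5)/6=-263/139
t_q=3/4 → seg 0, τ=3/4; S=-1+-6/139·τ+0·τ²+-121/3753·τ³=-9305/8896

  seg 0: a=-1 b=-6/139 c=0 d=-121/3753
  seg 1: a=-2 b=-127/139 c=-121/417 d=883/3753
  seg 2: a=-1 b=514/139 c=254/139 d=-998/1251
  seg 3: a=5 b=-956/139 c=-744/139 d=727/139
  seg 4: a=-2 b=-263/139 c=1437/139 d=-479/139
S(3/4) = -9305/8896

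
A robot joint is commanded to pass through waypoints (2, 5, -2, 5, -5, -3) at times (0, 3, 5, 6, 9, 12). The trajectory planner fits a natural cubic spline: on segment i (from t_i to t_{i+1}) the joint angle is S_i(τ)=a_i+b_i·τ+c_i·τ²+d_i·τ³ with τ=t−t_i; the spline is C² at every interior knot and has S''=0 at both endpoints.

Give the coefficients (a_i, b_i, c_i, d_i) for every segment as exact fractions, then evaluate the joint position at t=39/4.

  seg 0: a=2 b=2989/792 c=0 d=-2197/7128
  seg 1: a=5 b=-1801/396 c=-2197/792 d=653/396
  seg 2: a=-2 b=547/132 c=5639/792 d=-307/72
  seg 3: a=5 b=4429/792 c=-1123/198 d=6407/7128
  seg 4: a=-5 b=-1651/396 c=1915/792 d=-1915/7128
S(39/4) = -38749/5632

Δ: Δ0=1, Δ1=-7/2, Δ2=7, Δ3=-10/3, Δ4=2/3
row 1: diag=10, rhs=-27; c'=1/5, d'=-27/10
row 2: denom=6−2·1/5=28/5; d'=(63−2·-27/10)/(28/5)=171/14
row 3: denom=8−1·5/28=219/28; d'=(-62−1·171/14)/(219/28)=-2078/219
row 4: denom=12−3·28/73=792/73; d'=(24−3·-2078/219)/(792/73)=1915/396
back: M4=1915/396
back: M3=-2078/219−28/73·1915/396=-1123/99
back: M2=171/14−5/28·-1123/99=5639/396
back: M1=-27/10−1/5·5639/396=-2197/396
M: M0=0, M1=-2197/396, M2=5639/396, M3=-1123/99, M4=1915/396, M5=0
seg 0: a=2, c=M0/2=0, d=(M1−M0)/(6·3)=-2197/7128, b=Δ0−h0·(2M0+M1)/6=2989/792
seg 1: a=5, c=M1/2=-2197/792, d=(M2−M1)/(6·2)=653/396, b=Δ1−h1·(2M1+M2)/6=-1801/396
seg 2: a=-2, c=M2/2=5639/792, d=(M3−M2)/(6·1)=-307/72, b=Δ2−h2·(2M2+M3)/6=547/132
seg 3: a=5, c=M3/2=-1123/198, d=(M4−M3)/(6·3)=6407/7128, b=Δ3−h3·(2M3+M4)/6=4429/792
seg 4: a=-5, c=M4/2=1915/792, d=(M5−M4)/(6·3)=-1915/7128, b=Δ4−h4·(2M4+M5)/6=-1651/396
t_q=39/4 → seg 4, τ=3/4; S=-5+-1651/396·τ+1915/792·τ²+-1915/7128·τ³=-38749/5632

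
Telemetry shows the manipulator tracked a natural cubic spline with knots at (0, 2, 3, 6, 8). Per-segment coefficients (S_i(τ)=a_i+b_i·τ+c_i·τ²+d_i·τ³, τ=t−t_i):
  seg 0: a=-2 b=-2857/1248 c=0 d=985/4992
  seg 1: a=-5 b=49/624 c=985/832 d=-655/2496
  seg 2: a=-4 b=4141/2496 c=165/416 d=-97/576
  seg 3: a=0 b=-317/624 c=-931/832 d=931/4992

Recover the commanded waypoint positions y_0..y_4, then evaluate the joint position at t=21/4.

y_0 = S_0(0) = a_0 = -2
y_1 = S_1(0) = a_1 = -5
y_2 = S_2(0) = a_2 = -4
y_3 = S_3(0) = a_3 = 0
y_4 = S_3(2) = -4
t_q=21/4 is in segment 2 (τ=9/4); S_2(τ)=-9445/53248

y_0=-2 y_1=-5 y_2=-4 y_3=0 y_4=-4
S(21/4) = -9445/53248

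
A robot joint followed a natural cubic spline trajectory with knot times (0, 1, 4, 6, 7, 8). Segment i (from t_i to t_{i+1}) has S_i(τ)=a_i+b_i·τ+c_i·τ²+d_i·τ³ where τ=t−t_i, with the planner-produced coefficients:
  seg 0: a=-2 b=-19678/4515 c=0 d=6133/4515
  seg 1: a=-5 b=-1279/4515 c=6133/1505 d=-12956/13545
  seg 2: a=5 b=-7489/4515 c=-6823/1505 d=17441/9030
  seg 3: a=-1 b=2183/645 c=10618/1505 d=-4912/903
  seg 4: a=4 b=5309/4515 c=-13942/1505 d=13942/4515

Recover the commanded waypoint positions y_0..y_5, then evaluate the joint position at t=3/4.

y_0 = S_0(0) = a_0 = -2
y_1 = S_1(0) = a_1 = -5
y_2 = S_2(0) = a_2 = 5
y_3 = S_3(0) = a_3 = -1
y_4 = S_4(0) = a_4 = 4
y_5 = S_4(1) = -1
t_q=3/4 is in segment 0 (τ=3/4); S_0(τ)=-64613/13760

y_0=-2 y_1=-5 y_2=5 y_3=-1 y_4=4 y_5=-1
S(3/4) = -64613/13760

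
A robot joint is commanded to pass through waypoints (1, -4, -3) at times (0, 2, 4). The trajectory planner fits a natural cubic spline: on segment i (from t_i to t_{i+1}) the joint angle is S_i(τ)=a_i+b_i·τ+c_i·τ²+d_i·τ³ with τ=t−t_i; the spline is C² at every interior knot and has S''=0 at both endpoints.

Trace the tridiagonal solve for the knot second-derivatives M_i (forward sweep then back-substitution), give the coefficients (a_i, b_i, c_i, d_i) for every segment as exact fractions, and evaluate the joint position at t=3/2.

  seg 0: a=1 b=-13/4 c=0 d=3/16
  seg 1: a=-4 b=-1 c=9/8 d=-3/16
S(3/2) = -415/128

Δ: Δ0=-5/2, Δ1=1/2
row 1: diag=8, rhs=18; c'=1/4, d'=9/4
back: M1=9/4
M: M0=0, M1=9/4, M2=0
seg 0: a=1, c=M0/2=0, d=(M1−M0)/(6·2)=3/16, b=Δ0−h0·(2M0+M1)/6=-13/4
seg 1: a=-4, c=M1/2=9/8, d=(M2−M1)/(6·2)=-3/16, b=Δ1−h1·(2M1+M2)/6=-1
t_q=3/2 → seg 0, τ=3/2; S=1+-13/4·τ+0·τ²+3/16·τ³=-415/128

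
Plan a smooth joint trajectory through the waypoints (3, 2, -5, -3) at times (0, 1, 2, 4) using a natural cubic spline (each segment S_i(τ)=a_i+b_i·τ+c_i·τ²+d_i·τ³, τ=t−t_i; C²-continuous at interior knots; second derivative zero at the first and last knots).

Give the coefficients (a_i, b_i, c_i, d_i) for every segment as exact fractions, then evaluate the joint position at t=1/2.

Δ: Δ0=-1, Δ1=-7, Δ2=1
row 1: diag=4, rhs=-36; c'=1/4, d'=-9
row 2: denom=6−1·1/4=23/4; d'=(48−1·-9)/(23/4)=228/23
back: M2=228/23
back: M1=-9−1/4·228/23=-264/23
M: M0=0, M1=-264/23, M2=228/23, M3=0
seg 0: a=3, c=M0/2=0, d=(M1−M0)/(6·1)=-44/23, b=Δ0−h0·(2M0+M1)/6=21/23
seg 1: a=2, c=M1/2=-132/23, d=(M2−M1)/(6·1)=82/23, b=Δ1−h1·(2M1+M2)/6=-111/23
seg 2: a=-5, c=M2/2=114/23, d=(M3−M2)/(6·2)=-19/23, b=Δ2−h2·(2M2+M3)/6=-129/23
t_q=1/2 → seg 0, τ=1/2; S=3+21/23·τ+0·τ²+-44/23·τ³=74/23

  seg 0: a=3 b=21/23 c=0 d=-44/23
  seg 1: a=2 b=-111/23 c=-132/23 d=82/23
  seg 2: a=-5 b=-129/23 c=114/23 d=-19/23
S(1/2) = 74/23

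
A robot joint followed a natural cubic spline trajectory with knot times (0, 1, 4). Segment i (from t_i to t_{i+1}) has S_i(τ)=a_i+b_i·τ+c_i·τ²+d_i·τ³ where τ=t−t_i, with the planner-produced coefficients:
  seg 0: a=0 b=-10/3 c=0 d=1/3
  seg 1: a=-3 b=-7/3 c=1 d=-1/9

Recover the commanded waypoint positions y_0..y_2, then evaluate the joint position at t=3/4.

y_0=0 y_1=-3 y_2=-4
S(3/4) = -151/64

y_0 = S_0(0) = a_0 = 0
y_1 = S_1(0) = a_1 = -3
y_2 = S_1(3) = -4
t_q=3/4 is in segment 0 (τ=3/4); S_0(τ)=-151/64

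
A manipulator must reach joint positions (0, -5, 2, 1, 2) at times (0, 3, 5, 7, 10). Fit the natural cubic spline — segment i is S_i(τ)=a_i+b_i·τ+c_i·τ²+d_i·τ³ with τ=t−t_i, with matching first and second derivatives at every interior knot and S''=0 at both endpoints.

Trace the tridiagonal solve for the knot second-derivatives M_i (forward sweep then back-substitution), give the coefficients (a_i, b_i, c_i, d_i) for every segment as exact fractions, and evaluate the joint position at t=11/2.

  seg 0: a=0 b=-73/20 c=0 d=119/540
  seg 1: a=-5 b=23/10 c=119/60 d=-83/120
  seg 2: a=2 b=29/15 c=-13/6 d=19/40
  seg 3: a=1 b=-31/30 c=41/60 d=-41/540
S(11/2) = 159/64

Δ: Δ0=-5/3, Δ1=7/2, Δ2=-1/2, Δ3=1/3
row 1: diag=10, rhs=31; c'=1/5, d'=31/10
row 2: denom=8−2·1/5=38/5; d'=(-24−2·31/10)/(38/5)=-151/38
row 3: denom=10−2·5/19=180/19; d'=(5−2·-151/38)/(180/19)=41/30
back: M3=41/30
back: M2=-151/38−5/19·41/30=-13/3
back: M1=31/10−1/5·-13/3=119/30
M: M0=0, M1=119/30, M2=-13/3, M3=41/30, M4=0
seg 0: a=0, c=M0/2=0, d=(M1−M0)/(6·3)=119/540, b=Δ0−h0·(2M0+M1)/6=-73/20
seg 1: a=-5, c=M1/2=119/60, d=(M2−M1)/(6·2)=-83/120, b=Δ1−h1·(2M1+M2)/6=23/10
seg 2: a=2, c=M2/2=-13/6, d=(M3−M2)/(6·2)=19/40, b=Δ2−h2·(2M2+M3)/6=29/15
seg 3: a=1, c=M3/2=41/60, d=(M4−M3)/(6·3)=-41/540, b=Δ3−h3·(2M3+M4)/6=-31/30
t_q=11/2 → seg 2, τ=1/2; S=2+29/15·τ+-13/6·τ²+19/40·τ³=159/64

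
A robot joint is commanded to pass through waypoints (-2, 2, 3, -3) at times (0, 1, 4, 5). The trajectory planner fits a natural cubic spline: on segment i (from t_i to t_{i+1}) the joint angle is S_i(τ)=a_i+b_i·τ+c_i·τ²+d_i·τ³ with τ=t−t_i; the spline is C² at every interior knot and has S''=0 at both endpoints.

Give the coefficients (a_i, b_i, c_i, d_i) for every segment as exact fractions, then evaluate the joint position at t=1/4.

Δ: Δ0=4, Δ1=1/3, Δ2=-6
row 1: diag=8, rhs=-22; c'=3/8, d'=-11/4
row 2: denom=8−3·3/8=55/8; d'=(-38−3·-11/4)/(55/8)=-238/55
back: M2=-238/55
back: M1=-11/4−3/8·-238/55=-62/55
M: M0=0, M1=-62/55, M2=-238/55, M3=0
seg 0: a=-2, c=M0/2=0, d=(M1−M0)/(6·1)=-31/165, b=Δ0−h0·(2M0+M1)/6=691/165
seg 1: a=2, c=M1/2=-31/55, d=(M2−M1)/(6·3)=-8/45, b=Δ1−h1·(2M1+M2)/6=598/165
seg 2: a=3, c=M2/2=-119/55, d=(M3−M2)/(6·1)=119/165, b=Δ2−h2·(2M2+M3)/6=-752/165
t_q=1/4 → seg 0, τ=1/4; S=-2+691/165·τ+0·τ²+-31/165·τ³=-673/704

  seg 0: a=-2 b=691/165 c=0 d=-31/165
  seg 1: a=2 b=598/165 c=-31/55 d=-8/45
  seg 2: a=3 b=-752/165 c=-119/55 d=119/165
S(1/4) = -673/704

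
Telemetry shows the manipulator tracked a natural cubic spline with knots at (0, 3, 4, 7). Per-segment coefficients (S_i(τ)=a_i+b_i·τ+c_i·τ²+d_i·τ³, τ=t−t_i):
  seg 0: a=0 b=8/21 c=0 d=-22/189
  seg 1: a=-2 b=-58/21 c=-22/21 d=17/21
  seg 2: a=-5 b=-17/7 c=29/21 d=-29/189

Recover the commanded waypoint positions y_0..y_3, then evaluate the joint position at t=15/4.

y_0=0 y_1=-2 y_2=-5 y_3=-4
S(15/4) = -1935/448

y_0 = S_0(0) = a_0 = 0
y_1 = S_1(0) = a_1 = -2
y_2 = S_2(0) = a_2 = -5
y_3 = S_2(3) = -4
t_q=15/4 is in segment 1 (τ=3/4); S_1(τ)=-1935/448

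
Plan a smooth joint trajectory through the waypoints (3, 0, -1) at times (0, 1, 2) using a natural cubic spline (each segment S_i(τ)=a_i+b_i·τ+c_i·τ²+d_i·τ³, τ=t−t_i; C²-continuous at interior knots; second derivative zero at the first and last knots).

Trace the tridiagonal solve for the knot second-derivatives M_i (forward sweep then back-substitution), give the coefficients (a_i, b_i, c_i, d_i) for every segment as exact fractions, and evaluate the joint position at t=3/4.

  seg 0: a=3 b=-7/2 c=0 d=1/2
  seg 1: a=0 b=-2 c=3/2 d=-1/2
S(3/4) = 75/128

Δ: Δ0=-3, Δ1=-1
row 1: diag=4, rhs=12; c'=1/4, d'=3
back: M1=3
M: M0=0, M1=3, M2=0
seg 0: a=3, c=M0/2=0, d=(M1−M0)/(6·1)=1/2, b=Δ0−h0·(2M0+M1)/6=-7/2
seg 1: a=0, c=M1/2=3/2, d=(M2−M1)/(6·1)=-1/2, b=Δ1−h1·(2M1+M2)/6=-2
t_q=3/4 → seg 0, τ=3/4; S=3+-7/2·τ+0·τ²+1/2·τ³=75/128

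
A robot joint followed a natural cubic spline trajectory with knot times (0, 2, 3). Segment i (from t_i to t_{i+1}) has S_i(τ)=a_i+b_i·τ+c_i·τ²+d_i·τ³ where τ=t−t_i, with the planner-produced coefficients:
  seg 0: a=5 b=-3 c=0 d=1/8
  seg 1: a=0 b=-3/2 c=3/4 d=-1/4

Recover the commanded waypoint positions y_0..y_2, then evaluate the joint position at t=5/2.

y_0=5 y_1=0 y_2=-1
S(5/2) = -19/32

y_0 = S_0(0) = a_0 = 5
y_1 = S_1(0) = a_1 = 0
y_2 = S_1(1) = -1
t_q=5/2 is in segment 1 (τ=1/2); S_1(τ)=-19/32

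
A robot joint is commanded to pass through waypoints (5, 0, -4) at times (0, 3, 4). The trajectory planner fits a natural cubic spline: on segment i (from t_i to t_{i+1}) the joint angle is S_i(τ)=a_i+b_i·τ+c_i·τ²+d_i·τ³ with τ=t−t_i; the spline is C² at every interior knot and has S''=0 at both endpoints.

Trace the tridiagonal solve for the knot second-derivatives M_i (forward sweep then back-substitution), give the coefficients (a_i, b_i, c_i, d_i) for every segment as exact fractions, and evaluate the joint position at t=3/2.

  seg 0: a=5 b=-19/24 c=0 d=-7/72
  seg 1: a=0 b=-41/12 c=-7/8 d=7/24
S(3/2) = 223/64

Δ: Δ0=-5/3, Δ1=-4
row 1: diag=8, rhs=-14; c'=1/8, d'=-7/4
back: M1=-7/4
M: M0=0, M1=-7/4, M2=0
seg 0: a=5, c=M0/2=0, d=(M1−M0)/(6·3)=-7/72, b=Δ0−h0·(2M0+M1)/6=-19/24
seg 1: a=0, c=M1/2=-7/8, d=(M2−M1)/(6·1)=7/24, b=Δ1−h1·(2M1+M2)/6=-41/12
t_q=3/2 → seg 0, τ=3/2; S=5+-19/24·τ+0·τ²+-7/72·τ³=223/64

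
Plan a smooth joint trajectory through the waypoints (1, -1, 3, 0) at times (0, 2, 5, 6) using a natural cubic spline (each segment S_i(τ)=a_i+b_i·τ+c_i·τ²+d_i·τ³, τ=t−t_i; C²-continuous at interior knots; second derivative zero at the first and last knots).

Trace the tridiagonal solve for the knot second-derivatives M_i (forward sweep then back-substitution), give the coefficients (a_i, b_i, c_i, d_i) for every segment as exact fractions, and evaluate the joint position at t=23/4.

Δ: Δ0=-1, Δ1=4/3, Δ2=-3
row 1: diag=10, rhs=14; c'=3/10, d'=7/5
row 2: denom=8−3·3/10=71/10; d'=(-26−3·7/5)/(71/10)=-302/71
back: M2=-302/71
back: M1=7/5−3/10·-302/71=190/71
M: M0=0, M1=190/71, M2=-302/71, M3=0
seg 0: a=1, c=M0/2=0, d=(M1−M0)/(6·2)=95/426, b=Δ0−h0·(2M0+M1)/6=-403/213
seg 1: a=-1, c=M1/2=95/71, d=(M2−M1)/(6·3)=-82/213, b=Δ1−h1·(2M1+M2)/6=167/213
seg 2: a=3, c=M2/2=-151/71, d=(M3−M2)/(6·1)=151/213, b=Δ2−h2·(2M2+M3)/6=-337/213
t_q=23/4 → seg 2, τ=3/4; S=3+-337/213·τ+-151/71·τ²+151/213·τ³=4163/4544

  seg 0: a=1 b=-403/213 c=0 d=95/426
  seg 1: a=-1 b=167/213 c=95/71 d=-82/213
  seg 2: a=3 b=-337/213 c=-151/71 d=151/213
S(23/4) = 4163/4544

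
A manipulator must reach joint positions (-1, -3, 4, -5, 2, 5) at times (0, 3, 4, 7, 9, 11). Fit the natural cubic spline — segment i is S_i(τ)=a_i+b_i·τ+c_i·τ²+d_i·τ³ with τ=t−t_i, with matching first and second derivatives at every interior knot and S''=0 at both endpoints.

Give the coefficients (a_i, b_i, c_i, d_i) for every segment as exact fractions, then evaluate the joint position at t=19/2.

Δ: Δ0=-2/3, Δ1=7, Δ2=-3, Δ3=7/2, Δ4=3/2
row 1: diag=8, rhs=46; c'=1/8, d'=23/4
row 2: denom=8−1·1/8=63/8; d'=(-60−1·23/4)/(63/8)=-526/63
row 3: denom=10−3·8/21=62/7; d'=(39−3·-526/63)/(62/7)=1345/186
row 4: denom=8−2·7/31=234/31; d'=(-12−2·1345/186)/(234/31)=-2461/702
back: M4=-2461/702
back: M3=1345/186−7/31·-2461/702=2816/351
back: M2=-526/63−8/21·2816/351=-12010/1053
back: M1=23/4−1/8·-12010/1053=7556/1053
M: M0=0, M1=7556/1053, M2=-12010/1053, M3=2816/351, M4=-2461/702, M5=0
seg 0: a=-1, c=M0/2=0, d=(M1−M0)/(6·3)=3778/9477, b=Δ0−h0·(2M0+M1)/6=-4480/1053
seg 1: a=-3, c=M1/2=3778/1053, d=(M2−M1)/(6·1)=-1087/351, b=Δ1−h1·(2M1+M2)/6=6854/1053
seg 2: a=4, c=M2/2=-6005/1053, d=(M3−M2)/(6·3)=10229/9477, b=Δ2−h2·(2M2+M3)/6=4627/1053
seg 3: a=-5, c=M3/2=1408/351, d=(M4−M3)/(6·2)=-8093/8424, b=Δ3−h3·(2M3+M4)/6=-716/1053
seg 4: a=2, c=M4/2=-2461/1404, d=(M5−M4)/(6·2)=2461/8424, b=Δ4−h4·(2M4+M5)/6=8081/2106
t_q=19/2 → seg 4, τ=1/2; S=2+8081/2106·τ+-2461/1404·τ²+2461/8424·τ³=79003/22464

  seg 0: a=-1 b=-4480/1053 c=0 d=3778/9477
  seg 1: a=-3 b=6854/1053 c=3778/1053 d=-1087/351
  seg 2: a=4 b=4627/1053 c=-6005/1053 d=10229/9477
  seg 3: a=-5 b=-716/1053 c=1408/351 d=-8093/8424
  seg 4: a=2 b=8081/2106 c=-2461/1404 d=2461/8424
S(19/2) = 79003/22464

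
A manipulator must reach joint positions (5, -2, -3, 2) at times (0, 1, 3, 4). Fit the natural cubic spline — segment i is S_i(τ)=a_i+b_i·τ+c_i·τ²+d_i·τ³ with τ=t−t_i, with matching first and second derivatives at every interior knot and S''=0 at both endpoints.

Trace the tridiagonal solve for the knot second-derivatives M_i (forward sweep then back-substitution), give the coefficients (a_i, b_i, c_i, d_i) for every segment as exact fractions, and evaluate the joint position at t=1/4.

  seg 0: a=5 b=-63/8 c=0 d=7/8
  seg 1: a=-2 b=-21/4 c=21/8 d=-1/8
  seg 2: a=-3 b=15/4 c=15/8 d=-5/8
S(1/4) = 1559/512

Δ: Δ0=-7, Δ1=-1/2, Δ2=5
row 1: diag=6, rhs=39; c'=1/3, d'=13/2
row 2: denom=6−2·1/3=16/3; d'=(33−2·13/2)/(16/3)=15/4
back: M2=15/4
back: M1=13/2−1/3·15/4=21/4
M: M0=0, M1=21/4, M2=15/4, M3=0
seg 0: a=5, c=M0/2=0, d=(M1−M0)/(6·1)=7/8, b=Δ0−h0·(2M0+M1)/6=-63/8
seg 1: a=-2, c=M1/2=21/8, d=(M2−M1)/(6·2)=-1/8, b=Δ1−h1·(2M1+M2)/6=-21/4
seg 2: a=-3, c=M2/2=15/8, d=(M3−M2)/(6·1)=-5/8, b=Δ2−h2·(2M2+M3)/6=15/4
t_q=1/4 → seg 0, τ=1/4; S=5+-63/8·τ+0·τ²+7/8·τ³=1559/512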